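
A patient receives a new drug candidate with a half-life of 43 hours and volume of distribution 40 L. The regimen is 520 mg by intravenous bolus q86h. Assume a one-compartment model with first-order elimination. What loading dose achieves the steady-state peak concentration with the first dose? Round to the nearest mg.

f = (1/2)^(86/43) ≈ 0.250000; accumulation ratio R = 1/(1−f) ≈ 1.33333.
Loading dose to hit Cmax,ss on first dose: D_load = D_maint·R ≈ 520 × 1.33333 ≈ 693.33 mg.

693 mg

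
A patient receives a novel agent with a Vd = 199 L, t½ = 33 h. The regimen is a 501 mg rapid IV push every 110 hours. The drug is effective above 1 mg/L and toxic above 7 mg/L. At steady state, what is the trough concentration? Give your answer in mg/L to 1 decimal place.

τ/t½ = 110/33 ≈ 3.3333, so fraction remaining f = (1/2)^(110/33) ≈ 0.0992.
Each bolus raises the concentration by D/Vd = 501/199 ≈ 2.518 mg/L.
Steady-state trough Cmin,ss = C₀·f/(1−f) ≈ 2.518 × 0.0992/0.9008 ≈ 0.277 mg/L.
Trough 0.3 mg/L vs MEC 1 mg/L: subtherapeutic.

0.3 mg/L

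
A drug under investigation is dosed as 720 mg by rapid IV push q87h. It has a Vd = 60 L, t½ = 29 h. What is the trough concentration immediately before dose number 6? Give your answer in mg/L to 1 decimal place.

f = (1/2)^(τ/t½) = (1/2)^(87/29) ≈ 0.1250.
C₀ = D/Vd = 720/60 ≈ 12.000 mg/L.
Before the 6th dose, 5 doses have been given. Superposition: Cmin = C₀·(f + f² + … + f^5).
≈ 12.000 × (0.1250 + 0.0156 + 0.0020 + 0.0002 + 0.0000) ≈ 12.000 × 0.1428 ≈ 1.714 mg/L.

1.7 mg/L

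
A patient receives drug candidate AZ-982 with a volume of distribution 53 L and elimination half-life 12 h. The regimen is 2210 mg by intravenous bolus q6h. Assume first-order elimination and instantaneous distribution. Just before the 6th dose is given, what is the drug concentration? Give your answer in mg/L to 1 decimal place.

f = (1/2)^(τ/t½) = (1/2)^(6/12) ≈ 0.7071.
C₀ = D/Vd = 2210/53 ≈ 41.698 mg/L.
Before the 6th dose, 5 doses have been given. Superposition: Cmin = C₀·(f + f² + … + f^5).
≈ 41.698 × (0.7071 + 0.5000 + 0.3535 + 0.2500 + 0.1768) ≈ 41.698 × 1.9874 ≈ 82.871 mg/L.

82.9 mg/L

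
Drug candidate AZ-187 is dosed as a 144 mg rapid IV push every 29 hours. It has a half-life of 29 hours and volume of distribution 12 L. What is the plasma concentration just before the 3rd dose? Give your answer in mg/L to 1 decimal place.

9.0 mg/L

f = (1/2)^(τ/t½) = (1/2)^(29/29) ≈ 0.5000.
C₀ = D/Vd = 144/12 ≈ 12.000 mg/L.
Before the 3rd dose, 2 doses have been given. Superposition: Cmin = C₀·(f + f²).
≈ 12.000 × (0.5000 + 0.2500) ≈ 12.000 × 0.7500 ≈ 9.000 mg/L.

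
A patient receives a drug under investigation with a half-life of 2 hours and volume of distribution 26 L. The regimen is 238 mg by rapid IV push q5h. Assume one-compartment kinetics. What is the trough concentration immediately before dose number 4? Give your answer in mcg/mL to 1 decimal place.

f = (1/2)^(τ/t½) = (1/2)^(5/2) ≈ 0.1768.
C₀ = D/Vd = 238/26 ≈ 9.154 mcg/mL.
Before the 4th dose, 3 doses have been given. Superposition: Cmin = C₀·(f + f² + … + f^3).
≈ 9.154 × (0.1768 + 0.0313 + 0.0055) ≈ 9.154 × 0.2136 ≈ 1.955 mcg/mL.

2.0 mcg/mL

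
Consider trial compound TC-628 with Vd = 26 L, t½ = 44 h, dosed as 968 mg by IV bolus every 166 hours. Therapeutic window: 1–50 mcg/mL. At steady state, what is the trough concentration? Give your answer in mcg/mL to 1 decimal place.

2.9 mcg/mL

k = ln2/t½ = ln2/44 ≈ 0.015753 h⁻¹; fraction remaining f = e^(−kτ) = e^(−0.015753×166) ≈ 0.0732.
Accumulation ratio R = 1/(1 − f) ≈ 1/0.9268 ≈ 1.0790.
Single-dose peak C₀ = D/Vd = 968/26 ≈ 37.231 mcg/mL.
Cmax,ss = C₀/(1 − f) ≈ 37.231/0.9268 ≈ 40.172 mcg/mL.
One interval later, Cmin,ss = Cmax,ss·e^(−kτ) ≈ 40.172 × 0.0732 ≈ 2.941 mcg/mL.
Trough 2.9 mcg/mL vs MEC 1 mcg/mL: adequate.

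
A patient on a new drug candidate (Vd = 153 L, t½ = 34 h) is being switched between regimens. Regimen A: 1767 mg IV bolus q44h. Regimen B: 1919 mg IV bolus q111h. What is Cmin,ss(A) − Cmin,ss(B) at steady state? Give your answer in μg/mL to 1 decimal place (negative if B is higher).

6.5 μg/mL

Regimen A: f = (1/2)^(44/34) ≈ 0.4078; Cmin,ss = (1767/153)·f/(1−f) ≈ 7.953 μg/mL.
Regimen B: f = (1/2)^(111/34) ≈ 0.1040; Cmin,ss = (1919/153)·f/(1−f) ≈ 1.456 μg/mL.
Difference ≈ 7.953 − 1.456 ≈ 6.497 μg/mL.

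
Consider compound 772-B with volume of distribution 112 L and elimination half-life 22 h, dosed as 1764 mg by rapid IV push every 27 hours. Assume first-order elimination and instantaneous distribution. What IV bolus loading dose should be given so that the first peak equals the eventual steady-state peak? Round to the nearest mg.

f = (1/2)^(27/22) ≈ 0.427124; accumulation ratio R = 1/(1−f) ≈ 1.74558.
Loading dose to hit Cmax,ss on first dose: D_load = D_maint·R ≈ 1764 × 1.74558 ≈ 3079.20 mg.

3079 mg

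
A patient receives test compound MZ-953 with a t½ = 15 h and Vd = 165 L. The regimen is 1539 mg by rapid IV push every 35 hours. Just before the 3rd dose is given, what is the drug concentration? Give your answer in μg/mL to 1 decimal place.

f = (1/2)^(τ/t½) = (1/2)^(35/15) ≈ 0.1984.
C₀ = D/Vd = 1539/165 ≈ 9.327 μg/mL.
Before the 3rd dose, 2 doses have been given. Superposition: Cmin = C₀·(f + f²).
≈ 9.327 × (0.1984 + 0.0394) ≈ 9.327 × 0.2378 ≈ 2.218 μg/mL.

2.2 μg/mL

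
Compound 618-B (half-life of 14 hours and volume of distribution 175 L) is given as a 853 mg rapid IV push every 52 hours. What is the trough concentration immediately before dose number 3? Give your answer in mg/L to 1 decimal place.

f = (1/2)^(τ/t½) = (1/2)^(52/14) ≈ 0.0762.
C₀ = D/Vd = 853/175 ≈ 4.874 mg/L.
Before the 3rd dose, 2 doses have been given. Superposition: Cmin = C₀·(f + f²).
≈ 4.874 × (0.0762 + 0.0058) ≈ 4.874 × 0.0820 ≈ 0.400 mg/L.

0.4 mg/L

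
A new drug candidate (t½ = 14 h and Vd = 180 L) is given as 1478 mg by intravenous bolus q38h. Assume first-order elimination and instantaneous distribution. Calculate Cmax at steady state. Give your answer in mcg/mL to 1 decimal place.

9.7 mcg/mL

Over one 38-h interval, 38/14 ≈ 2.7143 half-lives elapse, leaving f ≈ 0.1524 of each dose.
At steady state, accumulation factor R = 1/(1 − e^(−kτ)) ≈ 1.1798.
Each bolus raises the concentration by D/Vd = 1478/180 ≈ 8.211 mcg/mL.
Steady-state peak Cmax,ss = C₀·R ≈ 8.211 × 1.1798 ≈ 9.687 mcg/mL.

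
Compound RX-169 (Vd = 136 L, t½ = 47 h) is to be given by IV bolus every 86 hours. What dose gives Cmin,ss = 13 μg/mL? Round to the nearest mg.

τ/t½ = 86/47 ≈ 1.8298, so f = (1/2)^(86/47) ≈ 0.281306.
Cmin,ss = (D/Vd)·f/(1−f), so D = Cmin,ss·Vd·(1−f)/f.
D = 13 × 136 × (1−f)/f ≈ 13 × 136 × 2.55485 ≈ 4516.97 mg.

4517 mg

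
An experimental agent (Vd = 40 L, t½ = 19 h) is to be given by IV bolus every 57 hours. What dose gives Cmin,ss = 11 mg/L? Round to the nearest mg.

τ/t½ = 57/19 ≈ 3, so f = (1/2)^(57/19) ≈ 0.125000.
Cmin,ss = (D/Vd)·f/(1−f), so D = Cmin,ss·Vd·(1−f)/f.
D = 11 × 40 × (1−f)/f ≈ 11 × 40 × 7.00000 ≈ 3080.00 mg.

3080 mg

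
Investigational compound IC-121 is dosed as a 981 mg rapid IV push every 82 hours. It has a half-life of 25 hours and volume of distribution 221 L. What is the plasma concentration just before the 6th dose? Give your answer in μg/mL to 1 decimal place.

f = (1/2)^(τ/t½) = (1/2)^(82/25) ≈ 0.1029.
C₀ = D/Vd = 981/221 ≈ 4.439 μg/mL.
Before the 6th dose, 5 doses have been given. Superposition: Cmin = C₀·(f + f² + … + f^5).
≈ 4.439 × (0.1029 + 0.0106 + 0.0011 + 0.0001 + 0.0000) ≈ 4.439 × 0.1147 ≈ 0.509 μg/mL.

0.5 μg/mL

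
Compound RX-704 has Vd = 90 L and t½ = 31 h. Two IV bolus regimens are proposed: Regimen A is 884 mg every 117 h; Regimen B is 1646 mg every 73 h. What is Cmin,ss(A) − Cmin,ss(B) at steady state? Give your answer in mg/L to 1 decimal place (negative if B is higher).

Regimen A: f = (1/2)^(117/31) ≈ 0.0731; Cmin,ss = (884/90)·f/(1−f) ≈ 0.775 mg/L.
Regimen B: f = (1/2)^(73/31) ≈ 0.1955; Cmin,ss = (1646/90)·f/(1−f) ≈ 4.444 mg/L.
Difference ≈ 0.775 − 4.444 ≈ -3.669 mg/L.

-3.7 mg/L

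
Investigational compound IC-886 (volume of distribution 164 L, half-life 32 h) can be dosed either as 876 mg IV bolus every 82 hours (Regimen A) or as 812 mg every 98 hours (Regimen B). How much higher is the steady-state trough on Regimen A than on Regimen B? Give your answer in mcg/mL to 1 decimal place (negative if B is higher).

0.4 mcg/mL

Regimen A: f = (1/2)^(82/32) ≈ 0.1693; Cmin,ss = (876/164)·f/(1−f) ≈ 1.089 mcg/mL.
Regimen B: f = (1/2)^(98/32) ≈ 0.1197; Cmin,ss = (812/164)·f/(1−f) ≈ 0.673 mcg/mL.
Difference ≈ 1.089 − 0.673 ≈ 0.416 mcg/mL.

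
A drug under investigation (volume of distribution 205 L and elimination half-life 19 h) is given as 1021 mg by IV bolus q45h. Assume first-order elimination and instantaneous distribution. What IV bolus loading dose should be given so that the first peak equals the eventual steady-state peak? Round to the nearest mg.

f = (1/2)^(45/19) ≈ 0.193657; accumulation ratio R = 1/(1−f) ≈ 1.24017.
Loading dose to hit Cmax,ss on first dose: D_load = D_maint·R ≈ 1021 × 1.24017 ≈ 1266.21 mg.

1266 mg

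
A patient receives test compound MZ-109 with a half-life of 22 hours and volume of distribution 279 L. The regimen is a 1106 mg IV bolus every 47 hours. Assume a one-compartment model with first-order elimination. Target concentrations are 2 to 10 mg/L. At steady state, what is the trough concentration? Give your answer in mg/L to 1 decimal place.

1.2 mg/L

τ/t½ = 47/22 ≈ 2.1364, so fraction remaining f = (1/2)^(47/22) ≈ 0.2275.
At steady state, accumulation factor R = 1/(1 − e^(−kτ)) ≈ 1.2945.
Each bolus raises the concentration by D/Vd = 1106/279 ≈ 3.964 mg/L.
Cmax,ss = C₀/(1 − f) ≈ 3.964/0.7725 ≈ 5.131 mg/L.
Steady-state trough Cmin,ss = Cmax,ss·f ≈ 5.131 × 0.2275 ≈ 1.167 mg/L.
Trough 1.2 mg/L vs MEC 2 mg/L: subtherapeutic.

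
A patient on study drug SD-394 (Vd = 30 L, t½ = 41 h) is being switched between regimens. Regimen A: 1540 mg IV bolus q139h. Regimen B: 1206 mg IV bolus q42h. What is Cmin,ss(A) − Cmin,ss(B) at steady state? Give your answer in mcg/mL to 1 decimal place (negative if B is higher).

Regimen A: f = (1/2)^(139/41) ≈ 0.0954; Cmin,ss = (1540/30)·f/(1−f) ≈ 5.414 mcg/mL.
Regimen B: f = (1/2)^(42/41) ≈ 0.4916; Cmin,ss = (1206/30)·f/(1−f) ≈ 38.872 mcg/mL.
Difference ≈ 5.414 − 38.872 ≈ -33.458 mcg/mL.

-33.5 mcg/mL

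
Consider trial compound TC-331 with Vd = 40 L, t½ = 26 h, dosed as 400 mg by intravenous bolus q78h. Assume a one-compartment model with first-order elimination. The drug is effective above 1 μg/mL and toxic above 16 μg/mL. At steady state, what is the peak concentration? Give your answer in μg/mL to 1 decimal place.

The dosing interval is 3 half-lives, so f = 2^(−3) = 0.125.
At steady state, R = 1/(1 − 0.125) = 8/7.
Single-dose peak C₀ = D/Vd = 400/40 = 10 μg/mL.
Steady-state peak Cmax,ss = C₀·R = 10 × 8/7 ≈ 11.429 μg/mL.
Peak 11.4 μg/mL vs MTC 16 μg/mL: below toxic threshold.

11.4 μg/mL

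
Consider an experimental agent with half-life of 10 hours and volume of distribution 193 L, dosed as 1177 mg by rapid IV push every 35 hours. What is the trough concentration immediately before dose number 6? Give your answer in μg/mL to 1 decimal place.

f = (1/2)^(τ/t½) = (1/2)^(35/10) ≈ 0.0884.
C₀ = D/Vd = 1177/193 ≈ 6.098 μg/mL.
Before the 6th dose, 5 doses have been given. Superposition: Cmin = C₀·(f + f² + … + f^5).
≈ 6.098 × (0.0884 + 0.0078 + 0.0007 + 0.0001 + 0.0000) ≈ 6.098 × 0.0970 ≈ 0.592 μg/mL.

0.6 μg/mL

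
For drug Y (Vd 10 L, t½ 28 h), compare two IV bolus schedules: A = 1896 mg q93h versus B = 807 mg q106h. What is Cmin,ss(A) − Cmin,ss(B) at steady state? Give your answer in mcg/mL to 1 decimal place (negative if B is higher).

Regimen A: f = (1/2)^(93/28) ≈ 0.1000; Cmin,ss = (1896/10)·f/(1−f) ≈ 21.067 mcg/mL.
Regimen B: f = (1/2)^(106/28) ≈ 0.0725; Cmin,ss = (807/10)·f/(1−f) ≈ 6.308 mcg/mL.
Difference ≈ 21.067 − 6.308 ≈ 14.759 mcg/mL.

14.8 mcg/mL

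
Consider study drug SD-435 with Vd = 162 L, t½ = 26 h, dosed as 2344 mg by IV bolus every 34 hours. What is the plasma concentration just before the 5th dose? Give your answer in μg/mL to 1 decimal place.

9.5 μg/mL

f = (1/2)^(τ/t½) = (1/2)^(34/26) ≈ 0.4040.
C₀ = D/Vd = 2344/162 ≈ 14.469 μg/mL.
Before the 5th dose, 4 doses have been given. Superposition: Cmin = C₀·(f + f² + … + f^4).
≈ 14.469 × (0.4040 + 0.1632 + 0.0659 + 0.0266) ≈ 14.469 × 0.6597 ≈ 9.545 μg/mL.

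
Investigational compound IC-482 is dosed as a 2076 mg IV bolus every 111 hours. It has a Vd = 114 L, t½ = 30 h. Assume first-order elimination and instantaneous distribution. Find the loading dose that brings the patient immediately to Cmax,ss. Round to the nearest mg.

f = (1/2)^(111/30) ≈ 0.076947; accumulation ratio R = 1/(1−f) ≈ 1.08336.
Loading dose to hit Cmax,ss on first dose: D_load = D_maint·R ≈ 2076 × 1.08336 ≈ 2249.06 mg.

2249 mg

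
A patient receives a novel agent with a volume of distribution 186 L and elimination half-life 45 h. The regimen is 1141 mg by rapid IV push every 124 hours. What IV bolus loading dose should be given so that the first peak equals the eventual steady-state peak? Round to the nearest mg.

1339 mg

f = (1/2)^(124/45) ≈ 0.148080; accumulation ratio R = 1/(1−f) ≈ 1.17382.
Loading dose to hit Cmax,ss on first dose: D_load = D_maint·R ≈ 1141 × 1.17382 ≈ 1339.33 mg.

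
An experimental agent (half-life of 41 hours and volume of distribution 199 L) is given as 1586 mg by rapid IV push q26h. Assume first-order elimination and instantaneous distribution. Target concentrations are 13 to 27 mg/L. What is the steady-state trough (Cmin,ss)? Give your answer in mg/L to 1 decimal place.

14.4 mg/L

k = ln2/t½ = ln2/41 ≈ 0.016906 h⁻¹; fraction remaining f = e^(−kτ) = e^(−0.016906×26) ≈ 0.6443.
Accumulation ratio R = 1/(1 − f) ≈ 1/0.3557 ≈ 2.8114.
Each bolus raises the concentration by D/Vd = 1586/199 ≈ 7.970 mg/L.
Steady-state peak Cmax,ss = C₀·R ≈ 7.970 × 2.8114 ≈ 22.407 mg/L.
Steady-state trough Cmin,ss = Cmax,ss·f ≈ 22.407 × 0.6443 ≈ 14.437 mg/L.
Trough 14.4 mg/L vs MEC 13 mg/L: adequate.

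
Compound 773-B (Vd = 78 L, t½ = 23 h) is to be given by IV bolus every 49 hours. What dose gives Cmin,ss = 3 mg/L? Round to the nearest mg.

τ/t½ = 49/23 ≈ 2.1304, so f = (1/2)^(49/23) ≈ 0.228389.
Cmin,ss = (D/Vd)·f/(1−f), so D = Cmin,ss·Vd·(1−f)/f.
D = 3 × 78 × (1−f)/f ≈ 3 × 78 × 3.37849 ≈ 790.57 mg.

791 mg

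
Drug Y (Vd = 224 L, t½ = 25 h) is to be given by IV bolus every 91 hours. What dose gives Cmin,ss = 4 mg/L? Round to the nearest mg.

10274 mg

τ/t½ = 91/25 ≈ 3.64, so f = (1/2)^(91/25) ≈ 0.080214.
Cmin,ss = (D/Vd)·f/(1−f), so D = Cmin,ss·Vd·(1−f)/f.
D = 4 × 224 × (1−f)/f ≈ 4 × 224 × 11.46665 ≈ 10274.12 mg.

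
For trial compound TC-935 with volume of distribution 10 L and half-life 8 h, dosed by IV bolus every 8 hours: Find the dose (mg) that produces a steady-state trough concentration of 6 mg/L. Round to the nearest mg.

τ/t½ = 8/8 ≈ 1, so f = (1/2)^(8/8) ≈ 0.500000.
Cmin,ss = (D/Vd)·f/(1−f), so D = Cmin,ss·Vd·(1−f)/f.
D = 6 × 10 × (1−f)/f ≈ 6 × 10 × 1.00000 ≈ 60.00 mg.

60 mg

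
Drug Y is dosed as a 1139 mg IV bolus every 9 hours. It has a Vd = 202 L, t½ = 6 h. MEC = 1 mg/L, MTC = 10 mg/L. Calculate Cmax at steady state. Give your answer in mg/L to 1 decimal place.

8.7 mg/L

k = ln2/t½ = ln2/6 ≈ 0.115525 h⁻¹; fraction remaining f = e^(−kτ) = e^(−0.115525×9) ≈ 0.3536.
At steady state, accumulation factor R = 1/(1 − e^(−kτ)) ≈ 1.5470.
Single-dose peak C₀ = D/Vd = 1139/202 ≈ 5.639 mg/L.
Steady-state peak Cmax,ss = C₀·R ≈ 5.639 × 1.5470 ≈ 8.724 mg/L.
Peak 8.7 mg/L vs MTC 10 mg/L: below toxic threshold.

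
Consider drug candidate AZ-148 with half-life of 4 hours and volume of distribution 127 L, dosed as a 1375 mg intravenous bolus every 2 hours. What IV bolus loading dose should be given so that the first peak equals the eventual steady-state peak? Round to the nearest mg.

f = (1/2)^(2/4) ≈ 0.707107; accumulation ratio R = 1/(1−f) ≈ 3.41422.
Loading dose to hit Cmax,ss on first dose: D_load = D_maint·R ≈ 1375 × 3.41422 ≈ 4694.55 mg.

4695 mg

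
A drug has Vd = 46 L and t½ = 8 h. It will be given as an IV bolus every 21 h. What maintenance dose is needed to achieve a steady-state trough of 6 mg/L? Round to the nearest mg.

τ/t½ = 21/8 ≈ 2.625, so f = (1/2)^(21/8) ≈ 0.162105.
Cmin,ss = (D/Vd)·f/(1−f), so D = Cmin,ss·Vd·(1−f)/f.
D = 6 × 46 × (1−f)/f ≈ 6 × 46 × 5.16884 ≈ 1426.60 mg.

1427 mg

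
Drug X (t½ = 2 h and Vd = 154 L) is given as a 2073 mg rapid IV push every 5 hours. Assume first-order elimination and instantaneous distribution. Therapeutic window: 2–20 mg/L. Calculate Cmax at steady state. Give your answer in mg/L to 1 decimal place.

16.4 mg/L

Over one 5-h interval, 5/2 ≈ 2.5 half-lives elapse, leaving f ≈ 0.1768 of each dose.
At steady state, accumulation factor R = 1/(1 − e^(−kτ)) ≈ 1.2148.
Single-dose peak C₀ = D/Vd = 2073/154 ≈ 13.461 mg/L.
Steady-state peak Cmax,ss = C₀·R ≈ 13.461 × 1.2148 ≈ 16.352 mg/L.
Peak 16.4 mg/L vs MTC 20 mg/L: below toxic threshold.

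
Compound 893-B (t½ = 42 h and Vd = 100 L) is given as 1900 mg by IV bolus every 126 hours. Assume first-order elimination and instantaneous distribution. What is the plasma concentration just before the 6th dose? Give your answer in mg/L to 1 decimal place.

f = (1/2)^(τ/t½) = (1/2)^(126/42) ≈ 0.1250.
C₀ = D/Vd = 1900/100 ≈ 19.000 mg/L.
Before the 6th dose, 5 doses have been given. Superposition: Cmin = C₀·(f + f² + … + f^5).
≈ 19.000 × (0.1250 + 0.0156 + 0.0020 + 0.0002 + 0.0000) ≈ 19.000 × 0.1428 ≈ 2.713 mg/L.

2.7 mg/L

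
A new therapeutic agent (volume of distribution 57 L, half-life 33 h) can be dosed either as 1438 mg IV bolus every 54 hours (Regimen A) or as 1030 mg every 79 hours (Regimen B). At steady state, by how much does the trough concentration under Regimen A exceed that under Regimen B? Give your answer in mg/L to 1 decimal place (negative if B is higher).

Regimen A: f = (1/2)^(54/33) ≈ 0.3217; Cmin,ss = (1438/57)·f/(1−f) ≈ 11.965 mg/L.
Regimen B: f = (1/2)^(79/33) ≈ 0.1903; Cmin,ss = (1030/57)·f/(1−f) ≈ 4.247 mg/L.
Difference ≈ 11.965 − 4.247 ≈ 7.718 mg/L.

7.7 mg/L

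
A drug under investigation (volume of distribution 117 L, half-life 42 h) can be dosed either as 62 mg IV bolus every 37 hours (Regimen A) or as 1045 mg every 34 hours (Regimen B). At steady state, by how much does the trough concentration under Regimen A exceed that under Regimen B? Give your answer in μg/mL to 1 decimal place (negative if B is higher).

-11.2 μg/mL

Regimen A: f = (1/2)^(37/42) ≈ 0.5430; Cmin,ss = (62/117)·f/(1−f) ≈ 0.630 μg/mL.
Regimen B: f = (1/2)^(34/42) ≈ 0.5706; Cmin,ss = (1045/117)·f/(1−f) ≈ 11.869 μg/mL.
Difference ≈ 0.630 − 11.869 ≈ -11.239 μg/mL.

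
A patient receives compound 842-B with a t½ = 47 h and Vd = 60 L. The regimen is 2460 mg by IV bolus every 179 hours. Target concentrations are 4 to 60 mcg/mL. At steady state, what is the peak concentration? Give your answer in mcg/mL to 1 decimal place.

k = ln2/t½ = ln2/47 ≈ 0.014748 h⁻¹; fraction remaining f = e^(−kτ) = e^(−0.014748×179) ≈ 0.0714.
Accumulation ratio R = 1/(1 − f) ≈ 1/0.9286 ≈ 1.0769.
Each bolus raises the concentration by D/Vd = 2460/60 ≈ 41.000 mcg/mL.
Steady-state peak Cmax,ss = C₀·R ≈ 41.000 × 1.0769 ≈ 44.153 mcg/mL.
Peak 44.2 mcg/mL vs MTC 60 mcg/mL: below toxic threshold.

44.2 mcg/mL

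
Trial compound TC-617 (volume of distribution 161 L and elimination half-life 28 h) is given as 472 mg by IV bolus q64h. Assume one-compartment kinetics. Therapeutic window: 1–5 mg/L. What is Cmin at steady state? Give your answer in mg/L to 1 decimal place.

0.8 mg/L

Over one 64-h interval, 64/28 ≈ 2.2857 half-lives elapse, leaving f ≈ 0.2051 of each dose.
Single-dose peak C₀ = D/Vd = 472/161 ≈ 2.932 mg/L.
Steady-state trough Cmin,ss = C₀·f/(1−f) ≈ 2.932 × 0.2051/0.7949 ≈ 0.757 mg/L.
Trough 0.8 mg/L vs MEC 1 mg/L: subtherapeutic.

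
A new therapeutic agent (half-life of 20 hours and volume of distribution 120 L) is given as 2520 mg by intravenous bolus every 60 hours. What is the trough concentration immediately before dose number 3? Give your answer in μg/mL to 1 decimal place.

f = (1/2)^(τ/t½) = (1/2)^(60/20) ≈ 0.1250.
C₀ = D/Vd = 2520/120 ≈ 21.000 μg/mL.
Before the 3rd dose, 2 doses have been given. Superposition: Cmin = C₀·(f + f²).
≈ 21.000 × (0.1250 + 0.0156) ≈ 21.000 × 0.1406 ≈ 2.953 μg/mL.

3.0 μg/mL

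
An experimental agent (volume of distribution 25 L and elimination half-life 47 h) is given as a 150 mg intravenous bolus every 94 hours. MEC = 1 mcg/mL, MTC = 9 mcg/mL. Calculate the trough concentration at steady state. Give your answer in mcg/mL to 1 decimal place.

The dosing interval is 2 half-lives, so f = 2^(−2) = 0.25.
Accumulation ratio R = 1/(1 − f) = 1/0.75 = 4/3.
Single-dose peak C₀ = D/Vd = 150/25 = 6 mcg/mL.
Steady-state peak Cmax,ss = C₀·R = 6 × 4/3 ≈ 8.000 mcg/mL.
Steady-state trough Cmin,ss = Cmax,ss·f ≈ 8.000 × 0.25 ≈ 2.000 mcg/mL.
Trough 2.0 mcg/mL vs MEC 1 mcg/mL: adequate.

2.0 mcg/mL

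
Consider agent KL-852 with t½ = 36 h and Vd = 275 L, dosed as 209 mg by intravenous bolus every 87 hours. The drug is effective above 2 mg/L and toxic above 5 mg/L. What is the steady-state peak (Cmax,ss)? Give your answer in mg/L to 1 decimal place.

τ/t½ = 87/36 ≈ 2.4167, so fraction remaining f = (1/2)^(87/36) ≈ 0.1873.
Accumulation ratio R = 1/(1 − f) ≈ 1/0.8127 ≈ 1.2305.
Each bolus raises the concentration by D/Vd = 209/275 ≈ 0.760 mg/L.
Steady-state peak Cmax,ss = C₀·R ≈ 0.760 × 1.2305 ≈ 0.935 mg/L.
Peak 0.9 mg/L vs MTC 5 mg/L: below toxic threshold.

0.9 mg/L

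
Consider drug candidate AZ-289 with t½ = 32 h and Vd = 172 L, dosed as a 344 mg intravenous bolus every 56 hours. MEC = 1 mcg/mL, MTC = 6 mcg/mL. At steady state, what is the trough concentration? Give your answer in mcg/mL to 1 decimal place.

0.8 mcg/mL

τ/t½ = 56/32 ≈ 1.75, so fraction remaining f = (1/2)^(56/32) ≈ 0.2973.
At steady state, accumulation factor R = 1/(1 − e^(−kτ)) ≈ 1.4231.
Each bolus raises the concentration by D/Vd = 344/172 ≈ 2.000 mcg/mL.
Steady-state peak Cmax,ss = C₀·R ≈ 2.000 × 1.4231 ≈ 2.846 mcg/mL.
Steady-state trough Cmin,ss = Cmax,ss·f ≈ 2.846 × 0.2973 ≈ 0.846 mcg/mL.
Trough 0.8 mcg/mL vs MEC 1 mcg/mL: subtherapeutic.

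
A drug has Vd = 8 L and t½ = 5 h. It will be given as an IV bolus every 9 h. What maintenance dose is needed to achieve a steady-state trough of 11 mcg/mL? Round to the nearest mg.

218 mg

τ/t½ = 9/5 ≈ 1.8, so f = (1/2)^(9/5) ≈ 0.287175.
Cmin,ss = (D/Vd)·f/(1−f), so D = Cmin,ss·Vd·(1−f)/f.
D = 11 × 8 × (1−f)/f ≈ 11 × 8 × 2.48220 ≈ 218.43 mg.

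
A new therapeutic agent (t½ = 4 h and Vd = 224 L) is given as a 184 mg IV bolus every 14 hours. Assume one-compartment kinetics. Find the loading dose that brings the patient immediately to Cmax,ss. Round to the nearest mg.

f = (1/2)^(14/4) ≈ 0.088388; accumulation ratio R = 1/(1−f) ≈ 1.09696.
Loading dose to hit Cmax,ss on first dose: D_load = D_maint·R ≈ 184 × 1.09696 ≈ 201.84 mg.

202 mg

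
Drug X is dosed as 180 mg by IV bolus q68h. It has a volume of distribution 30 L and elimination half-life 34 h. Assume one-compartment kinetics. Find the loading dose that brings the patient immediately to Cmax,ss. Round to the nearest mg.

f = (1/2)^(68/34) ≈ 0.250000; accumulation ratio R = 1/(1−f) ≈ 1.33333.
Loading dose to hit Cmax,ss on first dose: D_load = D_maint·R ≈ 180 × 1.33333 ≈ 240.00 mg.

240 mg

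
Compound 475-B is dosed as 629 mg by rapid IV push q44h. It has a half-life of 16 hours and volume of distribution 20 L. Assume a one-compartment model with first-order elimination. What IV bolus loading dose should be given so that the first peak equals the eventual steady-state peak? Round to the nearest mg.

f = (1/2)^(44/16) ≈ 0.148651; accumulation ratio R = 1/(1−f) ≈ 1.17461.
Loading dose to hit Cmax,ss on first dose: D_load = D_maint·R ≈ 629 × 1.17461 ≈ 738.83 mg.

739 mg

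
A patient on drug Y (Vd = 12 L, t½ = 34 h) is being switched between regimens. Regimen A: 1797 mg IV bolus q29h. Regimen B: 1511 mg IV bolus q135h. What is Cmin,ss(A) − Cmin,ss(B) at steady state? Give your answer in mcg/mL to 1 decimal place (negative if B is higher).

177.2 mcg/mL

Regimen A: f = (1/2)^(29/34) ≈ 0.5537; Cmin,ss = (1797/12)·f/(1−f) ≈ 185.787 mcg/mL.
Regimen B: f = (1/2)^(135/34) ≈ 0.0638; Cmin,ss = (1511/12)·f/(1−f) ≈ 8.581 mcg/mL.
Difference ≈ 185.787 − 8.581 ≈ 177.206 mcg/mL.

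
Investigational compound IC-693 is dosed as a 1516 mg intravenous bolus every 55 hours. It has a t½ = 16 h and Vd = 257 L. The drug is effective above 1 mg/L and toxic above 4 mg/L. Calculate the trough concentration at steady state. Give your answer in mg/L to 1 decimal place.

0.6 mg/L

Over one 55-h interval, 55/16 ≈ 3.4375 half-lives elapse, leaving f ≈ 0.0923 of each dose.
Accumulation ratio R = 1/(1 − f) ≈ 1/0.9077 ≈ 1.1017.
Single-dose peak C₀ = D/Vd = 1516/257 ≈ 5.899 mg/L.
Steady-state peak Cmax,ss = C₀·R ≈ 5.899 × 1.1017 ≈ 6.499 mg/L.
One interval later, Cmin,ss = Cmax,ss·e^(−kτ) ≈ 6.499 × 0.0923 ≈ 0.600 mg/L.
Trough 0.6 mg/L vs MEC 1 mg/L: subtherapeutic.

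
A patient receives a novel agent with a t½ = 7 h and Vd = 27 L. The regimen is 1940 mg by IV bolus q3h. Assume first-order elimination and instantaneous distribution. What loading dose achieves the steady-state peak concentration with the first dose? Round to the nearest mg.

f = (1/2)^(3/7) ≈ 0.742997; accumulation ratio R = 1/(1−f) ≈ 3.89101.
Loading dose to hit Cmax,ss on first dose: D_load = D_maint·R ≈ 1940 × 3.89101 ≈ 7548.56 mg.

7549 mg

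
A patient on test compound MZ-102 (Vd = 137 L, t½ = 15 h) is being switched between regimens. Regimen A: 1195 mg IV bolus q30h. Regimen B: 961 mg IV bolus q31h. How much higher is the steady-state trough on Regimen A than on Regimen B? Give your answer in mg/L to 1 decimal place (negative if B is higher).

0.7 mg/L

Regimen A: f = (1/2)^(30/15) ≈ 0.2500; Cmin,ss = (1195/137)·f/(1−f) ≈ 2.908 mg/L.
Regimen B: f = (1/2)^(31/15) ≈ 0.2387; Cmin,ss = (961/137)·f/(1−f) ≈ 2.199 mg/L.
Difference ≈ 2.908 − 2.199 ≈ 0.709 mg/L.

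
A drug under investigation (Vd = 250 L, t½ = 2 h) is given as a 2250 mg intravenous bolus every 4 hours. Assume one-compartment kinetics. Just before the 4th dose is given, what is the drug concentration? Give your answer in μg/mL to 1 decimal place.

3.0 μg/mL

f = (1/2)^(τ/t½) = (1/2)^(4/2) ≈ 0.2500.
C₀ = D/Vd = 2250/250 ≈ 9.000 μg/mL.
Before the 4th dose, 3 doses have been given. Superposition: Cmin = C₀·(f + f² + … + f^3).
≈ 9.000 × (0.2500 + 0.0625 + 0.0156) ≈ 9.000 × 0.3281 ≈ 2.953 μg/mL.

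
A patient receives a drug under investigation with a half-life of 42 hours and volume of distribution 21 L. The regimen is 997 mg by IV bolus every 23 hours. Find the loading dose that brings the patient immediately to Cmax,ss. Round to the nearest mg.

f = (1/2)^(23/42) ≈ 0.684148; accumulation ratio R = 1/(1−f) ≈ 3.16604.
Loading dose to hit Cmax,ss on first dose: D_load = D_maint·R ≈ 997 × 3.16604 ≈ 3156.54 mg.

3157 mg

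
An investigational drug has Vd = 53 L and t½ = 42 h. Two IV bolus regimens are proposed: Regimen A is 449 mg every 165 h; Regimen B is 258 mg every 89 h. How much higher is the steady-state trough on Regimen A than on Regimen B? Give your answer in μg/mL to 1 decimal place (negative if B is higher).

-0.9 μg/mL

Regimen A: f = (1/2)^(165/42) ≈ 0.0657; Cmin,ss = (449/53)·f/(1−f) ≈ 0.596 μg/mL.
Regimen B: f = (1/2)^(89/42) ≈ 0.2302; Cmin,ss = (258/53)·f/(1−f) ≈ 1.456 μg/mL.
Difference ≈ 0.596 − 1.456 ≈ -0.860 μg/mL.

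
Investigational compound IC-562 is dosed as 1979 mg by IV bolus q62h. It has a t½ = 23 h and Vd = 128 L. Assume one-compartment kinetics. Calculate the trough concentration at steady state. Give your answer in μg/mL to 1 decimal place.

2.8 μg/mL

Over one 62-h interval, 62/23 ≈ 2.6957 half-lives elapse, leaving f ≈ 0.1544 of each dose.
At steady state, accumulation factor R = 1/(1 − e^(−kτ)) ≈ 1.1826.
Each bolus raises the concentration by D/Vd = 1979/128 ≈ 15.461 μg/mL.
Cmax,ss = C₀/(1 − f) ≈ 15.461/0.8456 ≈ 18.284 μg/mL.
One interval later, Cmin,ss = Cmax,ss·e^(−kτ) ≈ 18.284 × 0.1544 ≈ 2.823 μg/mL.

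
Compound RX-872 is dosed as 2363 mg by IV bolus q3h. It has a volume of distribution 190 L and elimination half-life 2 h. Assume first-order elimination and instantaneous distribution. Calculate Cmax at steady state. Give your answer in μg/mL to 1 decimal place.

19.2 μg/mL

τ/t½ = 3/2 ≈ 1.5, so fraction remaining f = (1/2)^(3/2) ≈ 0.3536.
At steady state, accumulation factor R = 1/(1 − e^(−kτ)) ≈ 1.5470.
Single-dose peak C₀ = D/Vd = 2363/190 ≈ 12.437 μg/mL.
Steady-state peak Cmax,ss = C₀·R ≈ 12.437 × 1.5470 ≈ 19.240 μg/mL.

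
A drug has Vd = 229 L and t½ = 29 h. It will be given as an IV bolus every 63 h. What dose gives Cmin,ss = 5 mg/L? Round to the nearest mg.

τ/t½ = 63/29 ≈ 2.1724, so f = (1/2)^(63/29) ≈ 0.221839.
Cmin,ss = (D/Vd)·f/(1−f), so D = Cmin,ss·Vd·(1−f)/f.
D = 5 × 229 × (1−f)/f ≈ 5 × 229 × 3.50777 ≈ 4016.40 mg.

4016 mg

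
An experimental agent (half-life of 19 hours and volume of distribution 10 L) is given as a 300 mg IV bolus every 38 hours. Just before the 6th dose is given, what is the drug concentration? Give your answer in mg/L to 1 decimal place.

f = (1/2)^(τ/t½) = (1/2)^(38/19) ≈ 0.2500.
C₀ = D/Vd = 300/10 ≈ 30.000 mg/L.
Before the 6th dose, 5 doses have been given. Superposition: Cmin = C₀·(f + f² + … + f^5).
≈ 30.000 × (0.2500 + 0.0625 + 0.0156 + 0.0039 + 0.0010) ≈ 30.000 × 0.3330 ≈ 9.990 mg/L.

10.0 mg/L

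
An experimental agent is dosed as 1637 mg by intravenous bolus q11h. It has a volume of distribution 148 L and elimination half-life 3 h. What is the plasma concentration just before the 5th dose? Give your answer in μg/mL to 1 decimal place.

0.9 μg/mL

f = (1/2)^(τ/t½) = (1/2)^(11/3) ≈ 0.0787.
C₀ = D/Vd = 1637/148 ≈ 11.061 μg/mL.
Before the 5th dose, 4 doses have been given. Superposition: Cmin = C₀·(f + f² + … + f^4).
≈ 11.061 × (0.0787 + 0.0062 + 0.0005 + 0.0000) ≈ 11.061 × 0.0854 ≈ 0.945 μg/mL.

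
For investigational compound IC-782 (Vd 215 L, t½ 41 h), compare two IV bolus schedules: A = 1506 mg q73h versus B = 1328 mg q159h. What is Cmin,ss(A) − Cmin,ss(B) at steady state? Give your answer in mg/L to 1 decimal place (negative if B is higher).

2.4 mg/L

Regimen A: f = (1/2)^(73/41) ≈ 0.2911; Cmin,ss = (1506/215)·f/(1−f) ≈ 2.876 mg/L.
Regimen B: f = (1/2)^(159/41) ≈ 0.0680; Cmin,ss = (1328/215)·f/(1−f) ≈ 0.451 mg/L.
Difference ≈ 2.876 − 0.451 ≈ 2.425 mg/L.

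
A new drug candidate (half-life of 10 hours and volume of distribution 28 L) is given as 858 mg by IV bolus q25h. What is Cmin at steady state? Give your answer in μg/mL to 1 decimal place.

6.6 μg/mL

k = ln2/t½ = ln2/10 ≈ 0.069315 h⁻¹; fraction remaining f = e^(−kτ) = e^(−0.069315×25) ≈ 0.1768.
Accumulation ratio R = 1/(1 − f) ≈ 1/0.8232 ≈ 1.2148.
Each bolus raises the concentration by D/Vd = 858/28 ≈ 30.643 μg/mL.
Cmax,ss = C₀/(1 − f) ≈ 30.643/0.8232 ≈ 37.224 μg/mL.
One interval later, Cmin,ss = Cmax,ss·e^(−kτ) ≈ 37.224 × 0.1768 ≈ 6.581 μg/mL.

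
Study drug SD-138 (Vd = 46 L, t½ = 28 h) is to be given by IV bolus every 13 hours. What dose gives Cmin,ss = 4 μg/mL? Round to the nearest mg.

70 mg

τ/t½ = 13/28 ≈ 0.46429, so f = (1/2)^(13/28) ≈ 0.724830.
Cmin,ss = (D/Vd)·f/(1−f), so D = Cmin,ss·Vd·(1−f)/f.
D = 4 × 46 × (1−f)/f ≈ 4 × 46 × 0.37963 ≈ 69.85 mg.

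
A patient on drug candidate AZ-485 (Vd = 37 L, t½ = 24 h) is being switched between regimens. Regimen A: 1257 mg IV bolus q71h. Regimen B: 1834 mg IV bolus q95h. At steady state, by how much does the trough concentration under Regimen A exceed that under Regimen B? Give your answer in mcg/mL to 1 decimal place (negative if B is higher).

1.6 mcg/mL

Regimen A: f = (1/2)^(71/24) ≈ 0.1287; Cmin,ss = (1257/37)·f/(1−f) ≈ 5.018 mcg/mL.
Regimen B: f = (1/2)^(95/24) ≈ 0.0643; Cmin,ss = (1834/37)·f/(1−f) ≈ 3.406 mcg/mL.
Difference ≈ 5.018 − 3.406 ≈ 1.612 mcg/mL.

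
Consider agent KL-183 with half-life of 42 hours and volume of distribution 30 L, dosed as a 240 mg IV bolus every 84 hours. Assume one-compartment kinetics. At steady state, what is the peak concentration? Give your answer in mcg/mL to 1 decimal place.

The dosing interval is 2 half-lives, so f = 2^(−2) = 0.25.
At steady state, R = 1/(1 − 0.25) = 4/3.
Single-dose peak C₀ = D/Vd = 240/30 = 8 mcg/mL.
Steady-state peak Cmax,ss = C₀·R = 8 × 4/3 ≈ 10.667 mcg/mL.

10.7 mcg/mL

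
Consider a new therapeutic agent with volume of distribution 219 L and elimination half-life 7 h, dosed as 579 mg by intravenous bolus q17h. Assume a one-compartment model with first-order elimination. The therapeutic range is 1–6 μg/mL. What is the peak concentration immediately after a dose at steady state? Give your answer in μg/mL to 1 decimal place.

3.2 μg/mL

k = ln2/t½ = ln2/7 ≈ 0.099021 h⁻¹; fraction remaining f = e^(−kτ) = e^(−0.099021×17) ≈ 0.1857.
Accumulation ratio R = 1/(1 − f) ≈ 1/0.8143 ≈ 1.2280.
Single-dose peak C₀ = D/Vd = 579/219 ≈ 2.644 μg/mL.
Steady-state peak Cmax,ss = C₀·R ≈ 2.644 × 1.2280 ≈ 3.247 μg/mL.
Peak 3.2 μg/mL vs MTC 6 μg/mL: below toxic threshold.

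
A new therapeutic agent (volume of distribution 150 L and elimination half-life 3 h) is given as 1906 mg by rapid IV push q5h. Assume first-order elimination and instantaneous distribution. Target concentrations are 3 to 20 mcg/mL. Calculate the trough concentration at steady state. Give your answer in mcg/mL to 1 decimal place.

Over one 5-h interval, 5/3 ≈ 1.6667 half-lives elapse, leaving f ≈ 0.3150 of each dose.
At steady state, accumulation factor R = 1/(1 − e^(−kτ)) ≈ 1.4599.
Single-dose peak C₀ = D/Vd = 1906/150 ≈ 12.707 mcg/mL.
Steady-state peak Cmax,ss = C₀·R ≈ 12.707 × 1.4599 ≈ 18.551 mcg/mL.
Steady-state trough Cmin,ss = Cmax,ss·f ≈ 18.551 × 0.3150 ≈ 5.844 mcg/mL.
Trough 5.8 mcg/mL vs MEC 3 mcg/mL: adequate.

5.8 mcg/mL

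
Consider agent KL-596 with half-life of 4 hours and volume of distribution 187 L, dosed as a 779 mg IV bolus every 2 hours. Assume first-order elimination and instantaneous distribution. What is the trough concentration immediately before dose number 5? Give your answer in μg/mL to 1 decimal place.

7.5 μg/mL

f = (1/2)^(τ/t½) = (1/2)^(2/4) ≈ 0.7071.
C₀ = D/Vd = 779/187 ≈ 4.166 μg/mL.
Before the 5th dose, 4 doses have been given. Superposition: Cmin = C₀·(f + f² + … + f^4).
≈ 4.166 × (0.7071 + 0.5000 + 0.3535 + 0.2500) ≈ 4.166 × 1.8106 ≈ 7.543 μg/mL.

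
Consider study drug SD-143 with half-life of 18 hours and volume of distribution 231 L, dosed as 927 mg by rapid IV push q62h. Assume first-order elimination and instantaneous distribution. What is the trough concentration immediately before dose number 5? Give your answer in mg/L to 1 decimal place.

0.4 mg/L

f = (1/2)^(τ/t½) = (1/2)^(62/18) ≈ 0.0919.
C₀ = D/Vd = 927/231 ≈ 4.013 mg/L.
Before the 5th dose, 4 doses have been given. Superposition: Cmin = C₀·(f + f² + … + f^4).
≈ 4.013 × (0.0919 + 0.0084 + 0.0008 + 0.0001) ≈ 4.013 × 0.1012 ≈ 0.406 mg/L.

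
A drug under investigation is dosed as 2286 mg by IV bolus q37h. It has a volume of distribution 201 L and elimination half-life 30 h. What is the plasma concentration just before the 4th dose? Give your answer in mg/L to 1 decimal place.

f = (1/2)^(τ/t½) = (1/2)^(37/30) ≈ 0.4253.
C₀ = D/Vd = 2286/201 ≈ 11.373 mg/L.
Before the 4th dose, 3 doses have been given. Superposition: Cmin = C₀·(f + f² + … + f^3).
≈ 11.373 × (0.4253 + 0.1809 + 0.0769) ≈ 11.373 × 0.6831 ≈ 7.769 mg/L.

7.8 mg/L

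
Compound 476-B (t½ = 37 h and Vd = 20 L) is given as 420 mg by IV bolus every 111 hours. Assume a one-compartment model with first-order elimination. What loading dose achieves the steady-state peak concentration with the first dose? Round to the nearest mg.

f = (1/2)^(111/37) ≈ 0.125000; accumulation ratio R = 1/(1−f) ≈ 1.14286.
Loading dose to hit Cmax,ss on first dose: D_load = D_maint·R ≈ 420 × 1.14286 ≈ 480.00 mg.

480 mg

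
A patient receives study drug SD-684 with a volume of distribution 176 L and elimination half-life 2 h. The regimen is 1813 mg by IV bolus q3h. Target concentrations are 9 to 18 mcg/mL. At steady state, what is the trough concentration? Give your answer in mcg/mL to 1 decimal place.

5.6 mcg/mL

Over one 3-h interval, 3/2 ≈ 1.5 half-lives elapse, leaving f ≈ 0.3536 of each dose.
At steady state, accumulation factor R = 1/(1 − e^(−kτ)) ≈ 1.5470.
Single-dose peak C₀ = D/Vd = 1813/176 ≈ 10.301 mcg/mL.
Cmax,ss = C₀/(1 − f) ≈ 10.301/0.6464 ≈ 15.936 mcg/mL.
Steady-state trough Cmin,ss = Cmax,ss·f ≈ 15.936 × 0.3536 ≈ 5.635 mcg/mL.
Trough 5.6 mcg/mL vs MEC 9 mcg/mL: subtherapeutic.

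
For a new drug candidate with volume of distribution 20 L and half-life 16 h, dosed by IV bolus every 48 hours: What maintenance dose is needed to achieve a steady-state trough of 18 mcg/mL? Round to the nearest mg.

2520 mg

τ/t½ = 48/16 ≈ 3, so f = (1/2)^(48/16) ≈ 0.125000.
Cmin,ss = (D/Vd)·f/(1−f), so D = Cmin,ss·Vd·(1−f)/f.
D = 18 × 20 × (1−f)/f ≈ 18 × 20 × 7.00000 ≈ 2520.00 mg.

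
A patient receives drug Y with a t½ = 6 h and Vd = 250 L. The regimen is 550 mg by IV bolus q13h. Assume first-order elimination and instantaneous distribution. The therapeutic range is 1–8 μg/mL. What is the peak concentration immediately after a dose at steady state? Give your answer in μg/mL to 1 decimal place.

τ/t½ = 13/6 ≈ 2.1667, so fraction remaining f = (1/2)^(13/6) ≈ 0.2227.
Accumulation ratio R = 1/(1 − f) ≈ 1/0.7773 ≈ 1.2865.
Single-dose peak C₀ = D/Vd = 550/250 ≈ 2.200 μg/mL.
Steady-state peak Cmax,ss = C₀·R ≈ 2.200 × 1.2865 ≈ 2.830 μg/mL.
Peak 2.8 μg/mL vs MTC 8 μg/mL: below toxic threshold.

2.8 μg/mL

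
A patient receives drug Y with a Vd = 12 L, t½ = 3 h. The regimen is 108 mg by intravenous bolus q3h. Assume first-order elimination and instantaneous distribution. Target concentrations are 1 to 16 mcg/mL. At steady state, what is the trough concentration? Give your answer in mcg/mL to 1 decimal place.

9.0 mcg/mL

τ = 3 h = 1 half-life, so f = (1/2)^1 = 0.5.
Accumulation ratio R = 1/(1 − f) = 1/0.5 = 2/1.
Single-dose peak C₀ = D/Vd = 108/12 = 9 mcg/mL.
Steady-state peak Cmax,ss = C₀·R = 9 × 2/1 ≈ 18.000 mcg/mL.
Steady-state trough Cmin,ss = Cmax,ss·f ≈ 18.000 × 0.5 ≈ 9.000 mcg/mL.
Trough 9.0 mcg/mL vs MEC 1 mcg/mL: adequate.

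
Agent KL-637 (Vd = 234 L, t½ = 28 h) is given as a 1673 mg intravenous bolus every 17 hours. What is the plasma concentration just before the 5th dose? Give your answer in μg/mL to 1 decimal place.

11.1 μg/mL

f = (1/2)^(τ/t½) = (1/2)^(17/28) ≈ 0.6565.
C₀ = D/Vd = 1673/234 ≈ 7.150 μg/mL.
Before the 5th dose, 4 doses have been given. Superposition: Cmin = C₀·(f + f² + … + f^4).
≈ 7.150 × (0.6565 + 0.4310 + 0.2829 + 0.1858) ≈ 7.150 × 1.5562 ≈ 11.127 μg/mL.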